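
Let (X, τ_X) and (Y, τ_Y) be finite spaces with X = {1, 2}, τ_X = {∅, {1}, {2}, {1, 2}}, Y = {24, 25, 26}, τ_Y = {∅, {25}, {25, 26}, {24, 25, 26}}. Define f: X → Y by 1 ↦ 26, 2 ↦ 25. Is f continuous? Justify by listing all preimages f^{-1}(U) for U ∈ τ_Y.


f IS continuous.

Compute f^{-1}(U) for each U ∈ τ_Y:
  U = ∅: f^{-1}(U) = ∅ ∈ τ_X ✓.
  U = {25}: f^{-1}(U) = {2} ∈ τ_X ✓.
  U = {25, 26}: f^{-1}(U) = {1, 2} ∈ τ_X ✓.
  U = {24, 25, 26}: f^{-1}(U) = {1, 2} ∈ τ_X ✓.
Every preimage lies in τ_X, so f IS continuous.


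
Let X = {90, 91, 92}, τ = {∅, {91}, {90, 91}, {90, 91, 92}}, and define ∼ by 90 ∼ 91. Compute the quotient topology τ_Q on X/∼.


X/∼ = {[90=91], [92]}; |τ_Q| = 3.

Equivalence classes: [90=91], [92].
Quotient map π: X → X/∼ sends 90 ↦ [90=91], 91 ↦ [90=91], 92 ↦ [92].
For each subset V ⊆ X/∼, compute π^{-1}(V) ⊆ X and check whether π^{-1}(V) ∈ τ. V is open in τ_Q iff π^{-1}(V) ∈ τ.
  V = {}: π^{-1}(V) = ∅ ∈ τ ✓.
  V = {[90=91]}: π^{-1}(V) = {90, 91} ∈ τ ✓.
  V = {[92]}: π^{-1}(V) = {92} ∉ τ ✗.
  V = {[90=91], [92]}: π^{-1}(V) = {90, 91, 92} ∈ τ ✓.
Open sets in the quotient: τ_Q = {{}, {[90=91]}, {[90=91], [92]}} (3 elements).


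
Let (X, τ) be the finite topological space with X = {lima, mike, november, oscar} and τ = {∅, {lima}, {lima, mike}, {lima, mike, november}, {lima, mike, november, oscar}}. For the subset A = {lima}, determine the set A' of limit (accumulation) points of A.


A' = {mike, november, oscar}

For each x ∈ X, list the open sets U ∈ τ with x ∈ U, then check whether U ∩ (A ∖ {x}) ≠ ∅ for every such U.
  x = lima: open {lima} ∋ x has {lima} ∩ (A ∖ {lima}) = ∅, so x is NOT a limit point.
  x = mike: opens ∋ x are {lima, mike}, {lima, mike, november}, {lima, mike, november, oscar}; each meets A ∖ {mike}, so x IS a limit point.
  x = november: opens ∋ x are {lima, mike, november}, {lima, mike, november, oscar}; each meets A ∖ {november}, so x IS a limit point.
  x = oscar: opens ∋ x are {lima, mike, november, oscar}; each meets A ∖ {oscar}, so x IS a limit point.
Collecting: A' = {mike, november, oscar}.


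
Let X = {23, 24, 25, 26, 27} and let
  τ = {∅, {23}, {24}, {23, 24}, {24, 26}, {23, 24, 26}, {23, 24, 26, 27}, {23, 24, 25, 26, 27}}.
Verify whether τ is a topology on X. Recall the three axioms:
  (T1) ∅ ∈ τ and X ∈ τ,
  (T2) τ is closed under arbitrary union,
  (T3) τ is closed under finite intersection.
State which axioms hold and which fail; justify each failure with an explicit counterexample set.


τ IS a topology on X.

Axiom (T1): ∅ ∈ τ? Yes; X ∈ τ? Yes.
Axiom (T2/T3): check pairwise unions and intersections of members of τ.
All pairwise intersections and unions checked — each lies in τ. Therefore τ satisfies (T1), (T2), (T3): it IS a topology on X.


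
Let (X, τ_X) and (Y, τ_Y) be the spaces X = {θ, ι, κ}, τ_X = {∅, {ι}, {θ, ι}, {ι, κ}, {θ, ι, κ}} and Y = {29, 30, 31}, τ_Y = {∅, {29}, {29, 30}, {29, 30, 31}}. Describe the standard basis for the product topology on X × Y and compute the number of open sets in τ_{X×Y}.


Basis B = {∅ × ∅, {ι} × {29}, {θ, ι} × {29}, {ι} × {29, 30}, {ι, κ} × {29}, {θ, ι, κ} × {29}, {ι} × {29, 30, 31}, {θ, ι} × {29, 30}, {ι, κ} × {29, 30}, {θ, ι} × {29, 30, 31}, {θ, ι, κ} × {29, 30}, {ι, κ} × {29, 30, 31}, {θ, ι, κ} × {29, 30, 31}}; |τ_{X×Y}| = 30.

Enumerate products U × V with U ∈ τ_X, V ∈ τ_Y (deduplicated):
  ∅ × ∅ = {} (∅)
  {ι} × {29} = {(ι,29)}
  {θ, ι} × {29} = {(θ,29), (ι,29)}
  {ι} × {29, 30} = {(ι,29), (ι,30)}
  {ι, κ} × {29} = {(ι,29), (κ,29)}
  {θ, ι, κ} × {29} = {(θ,29), (ι,29), (κ,29)}
  {ι} × {29, 30, 31} = {(ι,29), (ι,30), (ι,31)}
  {θ, ι} × {29, 30} = {(θ,29), (θ,30), (ι,29), (ι,30)}
  {ι, κ} × {29, 30} = {(ι,29), (ι,30), (κ,29), (κ,30)}
  {θ, ι} × {29, 30, 31} = {(θ,29), (θ,30), (θ,31), (ι,29), (ι,30), (ι,31)}
  {θ, ι, κ} × {29, 30} = {(θ,29), (θ,30), (ι,29), (ι,30), (κ,29), (κ,30)}
  {ι, κ} × {29, 30, 31} = {(ι,29), (ι,30), (ι,31), (κ,29), (κ,30), (κ,31)}
  {θ, ι, κ} × {29, 30, 31} = {(θ,29), (θ,30), (θ,31), (ι,29), (ι,30), (ι,31), (κ,29), (κ,30), (κ,31)}
These 13 distinct sets form the basis B.
Close under arbitrary unions to get τ_{X×Y}; counting gives |τ_{X×Y}| = 30.


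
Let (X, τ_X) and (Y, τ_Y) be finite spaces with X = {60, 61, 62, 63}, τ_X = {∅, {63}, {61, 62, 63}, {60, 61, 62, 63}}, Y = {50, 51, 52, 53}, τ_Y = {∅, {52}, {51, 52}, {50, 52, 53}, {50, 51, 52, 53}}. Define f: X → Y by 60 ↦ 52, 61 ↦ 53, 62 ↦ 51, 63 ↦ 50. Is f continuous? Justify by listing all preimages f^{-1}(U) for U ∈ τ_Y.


f is NOT continuous.

Compute f^{-1}(U) for each U ∈ τ_Y:
  U = ∅: f^{-1}(U) = ∅ ∈ τ_X ✓.
  U = {52}: f^{-1}(U) = {60} ∉ τ_X ✗.
  U = {51, 52}: f^{-1}(U) = {60, 62} ∉ τ_X ✗.
  U = {50, 52, 53}: f^{-1}(U) = {60, 61, 63} ∉ τ_X ✗.
  U = {50, 51, 52, 53}: f^{-1}(U) = {60, 61, 62, 63} ∈ τ_X ✓.
Found U = {52} with f^{-1}(U) = {60} not in τ_X. Therefore f is NOT continuous.


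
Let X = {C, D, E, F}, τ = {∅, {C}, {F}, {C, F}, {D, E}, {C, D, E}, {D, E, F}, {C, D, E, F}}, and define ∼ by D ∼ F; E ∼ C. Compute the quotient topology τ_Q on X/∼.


X/∼ = {[C=E], [D=F]}; |τ_Q| = 2.

Equivalence classes: [C=E], [D=F].
Quotient map π: X → X/∼ sends C ↦ [C=E], D ↦ [D=F], E ↦ [C=E], F ↦ [D=F].
For each subset V ⊆ X/∼, compute π^{-1}(V) ⊆ X and check whether π^{-1}(V) ∈ τ. V is open in τ_Q iff π^{-1}(V) ∈ τ.
  V = {}: π^{-1}(V) = ∅ ∈ τ ✓.
  V = {[C=E]}: π^{-1}(V) = {C, E} ∉ τ ✗.
  V = {[D=F]}: π^{-1}(V) = {D, F} ∉ τ ✗.
  V = {[C=E], [D=F]}: π^{-1}(V) = {C, D, E, F} ∈ τ ✓.
Open sets in the quotient: τ_Q = {{}, {[C=E], [D=F]}} (2 elements).


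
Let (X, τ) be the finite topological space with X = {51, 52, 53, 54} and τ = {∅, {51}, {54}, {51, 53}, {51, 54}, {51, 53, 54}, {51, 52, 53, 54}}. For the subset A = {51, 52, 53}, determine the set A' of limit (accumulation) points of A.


A' = {52, 53}

For each x ∈ X, list the open sets U ∈ τ with x ∈ U, then check whether U ∩ (A ∖ {x}) ≠ ∅ for every such U.
  x = 51: open {51} ∋ x has {51} ∩ (A ∖ {51}) = ∅, so x is NOT a limit point.
  x = 52: opens ∋ x are {51, 52, 53, 54}; each meets A ∖ {52}, so x IS a limit point.
  x = 53: opens ∋ x are {51, 53}, {51, 53, 54}, {51, 52, 53, 54}; each meets A ∖ {53}, so x IS a limit point.
  x = 54: open {54} ∋ x has {54} ∩ (A ∖ {54}) = ∅, so x is NOT a limit point.
Collecting: A' = {52, 53}.


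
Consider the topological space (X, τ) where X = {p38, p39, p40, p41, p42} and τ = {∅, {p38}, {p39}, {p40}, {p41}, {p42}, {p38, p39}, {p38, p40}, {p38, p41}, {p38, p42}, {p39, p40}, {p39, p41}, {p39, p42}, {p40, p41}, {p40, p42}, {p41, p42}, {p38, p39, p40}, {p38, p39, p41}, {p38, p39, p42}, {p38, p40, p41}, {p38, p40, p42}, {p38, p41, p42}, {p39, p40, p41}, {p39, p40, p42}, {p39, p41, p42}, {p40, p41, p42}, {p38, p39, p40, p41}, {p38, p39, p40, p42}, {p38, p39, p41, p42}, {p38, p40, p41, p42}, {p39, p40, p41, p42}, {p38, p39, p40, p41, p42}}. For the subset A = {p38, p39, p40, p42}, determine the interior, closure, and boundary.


int(A) = {p38, p39, p40, p42}, cl(A) = {p38, p39, p40, p42}, ∂A = ∅.

Closed sets in (X, τ) are complements of opens:
  closed(X, τ) = {∅, {p38}, {p39}, {p40}, {p41}, {p42}, {p38, p39}, {p38, p40}, {p38, p41}, {p38, p42}, {p39, p40}, {p39, p41}, {p39, p42}, {p40, p41}, {p40, p42}, {p41, p42}, {p38, p39, p40}, {p38, p39, p41}, {p38, p39, p42}, {p38, p40, p41}, {p38, p40, p42}, {p38, p41, p42}, {p39, p40, p41}, {p39, p40, p42}, {p39, p41, p42}, {p40, p41, p42}, {p38, p39, p40, p41}, {p38, p39, p40, p42}, {p38, p39, p41, p42}, {p38, p40, p41, p42}, {p39, p40, p41, p42}, {p38, p39, p40, p41, p42}}.
int(A) = ⋃ {U ∈ τ : U ⊆ A}. Opens contained in A: ∅, {p38}, {p39}, {p40}, {p42}, {p38, p39}, {p38, p40}, {p38, p42}, {p39, p40}, {p39, p42}, {p40, p42}, {p38, p39, p40}, {p38, p39, p42}, {p38, p40, p42}, {p39, p40, p42}, {p38, p39, p40, p42}.
Taking the union of these: int(A) = {p38, p39, p40, p42}.
cl(A) = ⋂ {C closed : A ⊆ C}. Closed sets containing A: {p38, p39, p40, p42}, {p38, p39, p40, p41, p42}.
Intersecting these: cl(A) = {p38, p39, p40, p42}.
∂A = cl(A) ∖ int(A) = {p38, p39, p40, p42} ∖ {p38, p39, p40, p42} = ∅.


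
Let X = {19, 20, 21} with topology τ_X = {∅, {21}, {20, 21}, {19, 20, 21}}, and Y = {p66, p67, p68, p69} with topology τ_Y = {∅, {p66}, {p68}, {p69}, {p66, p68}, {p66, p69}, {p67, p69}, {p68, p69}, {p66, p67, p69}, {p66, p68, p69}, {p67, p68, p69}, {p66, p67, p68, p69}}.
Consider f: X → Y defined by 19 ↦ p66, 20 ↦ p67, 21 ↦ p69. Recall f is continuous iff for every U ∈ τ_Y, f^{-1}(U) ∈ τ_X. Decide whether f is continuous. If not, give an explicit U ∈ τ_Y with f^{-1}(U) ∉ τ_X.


f is NOT continuous.

Compute f^{-1}(U) for each U ∈ τ_Y:
  U = ∅: f^{-1}(U) = ∅ ∈ τ_X ✓.
  U = {p66}: f^{-1}(U) = {19} ∉ τ_X ✗.
  U = {p68}: f^{-1}(U) = ∅ ∈ τ_X ✓.
  U = {p69}: f^{-1}(U) = {21} ∈ τ_X ✓.
  U = {p66, p68}: f^{-1}(U) = {19} ∉ τ_X ✗.
  U = {p66, p69}: f^{-1}(U) = {19, 21} ∉ τ_X ✗.
  U = {p67, p69}: f^{-1}(U) = {20, 21} ∈ τ_X ✓.
  U = {p68, p69}: f^{-1}(U) = {21} ∈ τ_X ✓.
  U = {p66, p67, p69}: f^{-1}(U) = {19, 20, 21} ∈ τ_X ✓.
  U = {p66, p68, p69}: f^{-1}(U) = {19, 21} ∉ τ_X ✗.
  U = {p67, p68, p69}: f^{-1}(U) = {20, 21} ∈ τ_X ✓.
  U = {p66, p67, p68, p69}: f^{-1}(U) = {19, 20, 21} ∈ τ_X ✓.
Found U = {p66} with f^{-1}(U) = {19} not in τ_X. Therefore f is NOT continuous.


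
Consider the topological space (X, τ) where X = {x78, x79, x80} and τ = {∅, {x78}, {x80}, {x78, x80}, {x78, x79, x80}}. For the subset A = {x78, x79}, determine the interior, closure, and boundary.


int(A) = {x78}, cl(A) = {x78, x79}, ∂A = {x79}.

Closed sets in (X, τ) are complements of opens:
  closed(X, τ) = {∅, {x79}, {x78, x79}, {x79, x80}, {x78, x79, x80}}.
int(A) = ⋃ {U ∈ τ : U ⊆ A}. Opens contained in A: ∅, {x78}.
Taking the union of these: int(A) = {x78}.
cl(A) = ⋂ {C closed : A ⊆ C}. Closed sets containing A: {x78, x79}, {x78, x79, x80}.
Intersecting these: cl(A) = {x78, x79}.
∂A = cl(A) ∖ int(A) = {x78, x79} ∖ {x78} = {x79}.


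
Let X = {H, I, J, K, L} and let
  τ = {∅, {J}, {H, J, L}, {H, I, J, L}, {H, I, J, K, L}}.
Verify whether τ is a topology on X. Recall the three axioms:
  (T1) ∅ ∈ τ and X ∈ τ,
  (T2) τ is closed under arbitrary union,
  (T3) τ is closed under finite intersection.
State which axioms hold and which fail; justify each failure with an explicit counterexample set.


τ IS a topology on X.

Axiom (T1): ∅ ∈ τ? Yes; X ∈ τ? Yes.
Axiom (T2/T3): check pairwise unions and intersections of members of τ.
All pairwise intersections and unions checked — each lies in τ. Therefore τ satisfies (T1), (T2), (T3): it IS a topology on X.


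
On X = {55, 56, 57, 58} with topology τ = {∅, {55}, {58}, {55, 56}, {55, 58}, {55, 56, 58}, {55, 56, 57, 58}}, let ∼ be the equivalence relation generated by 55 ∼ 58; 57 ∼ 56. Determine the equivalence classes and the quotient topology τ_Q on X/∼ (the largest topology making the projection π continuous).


X/∼ = {[55=58], [56=57]}; |τ_Q| = 3.

Equivalence classes: [55=58], [56=57].
Quotient map π: X → X/∼ sends 55 ↦ [55=58], 56 ↦ [56=57], 57 ↦ [56=57], 58 ↦ [55=58].
For each subset V ⊆ X/∼, compute π^{-1}(V) ⊆ X and check whether π^{-1}(V) ∈ τ. V is open in τ_Q iff π^{-1}(V) ∈ τ.
  V = {}: π^{-1}(V) = ∅ ∈ τ ✓.
  V = {[55=58]}: π^{-1}(V) = {55, 58} ∈ τ ✓.
  V = {[56=57]}: π^{-1}(V) = {56, 57} ∉ τ ✗.
  V = {[55=58], [56=57]}: π^{-1}(V) = {55, 56, 57, 58} ∈ τ ✓.
Open sets in the quotient: τ_Q = {{}, {[55=58]}, {[55=58], [56=57]}} (3 elements).


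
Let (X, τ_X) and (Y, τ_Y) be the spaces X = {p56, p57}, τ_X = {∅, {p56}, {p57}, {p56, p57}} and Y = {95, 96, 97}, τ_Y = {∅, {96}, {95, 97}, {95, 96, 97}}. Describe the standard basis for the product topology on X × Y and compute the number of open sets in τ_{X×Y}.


Basis B = {∅ × ∅, {p56} × {96}, {p57} × {96}, {p56} × {95, 97}, {p56, p57} × {96}, {p57} × {95, 97}, {p56} × {95, 96, 97}, {p57} × {95, 96, 97}, {p56, p57} × {95, 97}, {p56, p57} × {95, 96, 97}}; |τ_{X×Y}| = 16.

Enumerate products U × V with U ∈ τ_X, V ∈ τ_Y (deduplicated):
  ∅ × ∅ = {} (∅)
  {p56} × {96} = {(p56,96)}
  {p57} × {96} = {(p57,96)}
  {p56} × {95, 97} = {(p56,95), (p56,97)}
  {p56, p57} × {96} = {(p56,96), (p57,96)}
  {p57} × {95, 97} = {(p57,95), (p57,97)}
  {p56} × {95, 96, 97} = {(p56,95), (p56,96), (p56,97)}
  {p57} × {95, 96, 97} = {(p57,95), (p57,96), (p57,97)}
  {p56, p57} × {95, 97} = {(p56,95), (p56,97), (p57,95), (p57,97)}
  {p56, p57} × {95, 96, 97} = {(p56,95), (p56,96), (p56,97), (p57,95), (p57,96), (p57,97)}
These 10 distinct sets form the basis B.
Close under arbitrary unions to get τ_{X×Y}; counting gives |τ_{X×Y}| = 16.


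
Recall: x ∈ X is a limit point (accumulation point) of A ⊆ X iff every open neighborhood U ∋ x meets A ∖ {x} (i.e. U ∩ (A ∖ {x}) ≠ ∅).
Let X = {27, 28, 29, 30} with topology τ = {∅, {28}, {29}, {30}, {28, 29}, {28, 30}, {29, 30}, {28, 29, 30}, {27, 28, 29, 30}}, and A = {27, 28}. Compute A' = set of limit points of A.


A' = {27}

For each x ∈ X, list the open sets U ∈ τ with x ∈ U, then check whether U ∩ (A ∖ {x}) ≠ ∅ for every such U.
  x = 27: opens ∋ x are {27, 28, 29, 30}; each meets A ∖ {27}, so x IS a limit point.
  x = 28: open {28} ∋ x has {28} ∩ (A ∖ {28}) = ∅, so x is NOT a limit point.
  x = 29: open {29} ∋ x has {29} ∩ (A ∖ {29}) = ∅, so x is NOT a limit point.
  x = 30: open {30} ∋ x has {30} ∩ (A ∖ {30}) = ∅, so x is NOT a limit point.
Collecting: A' = {27}.


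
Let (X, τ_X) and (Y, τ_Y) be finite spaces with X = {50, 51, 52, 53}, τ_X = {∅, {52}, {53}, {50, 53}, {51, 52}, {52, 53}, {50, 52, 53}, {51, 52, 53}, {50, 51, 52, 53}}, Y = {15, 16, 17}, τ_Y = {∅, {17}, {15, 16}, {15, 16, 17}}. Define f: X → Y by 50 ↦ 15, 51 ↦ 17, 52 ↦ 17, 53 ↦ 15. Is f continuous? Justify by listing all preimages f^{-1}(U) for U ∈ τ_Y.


f IS continuous.

Compute f^{-1}(U) for each U ∈ τ_Y:
  U = ∅: f^{-1}(U) = ∅ ∈ τ_X ✓.
  U = {17}: f^{-1}(U) = {51, 52} ∈ τ_X ✓.
  U = {15, 16}: f^{-1}(U) = {50, 53} ∈ τ_X ✓.
  U = {15, 16, 17}: f^{-1}(U) = {50, 51, 52, 53} ∈ τ_X ✓.
Every preimage lies in τ_X, so f IS continuous.


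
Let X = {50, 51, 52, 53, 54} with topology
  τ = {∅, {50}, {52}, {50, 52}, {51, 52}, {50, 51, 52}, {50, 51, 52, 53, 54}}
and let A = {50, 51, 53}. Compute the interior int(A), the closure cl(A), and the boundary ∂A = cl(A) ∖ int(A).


int(A) = {50}, cl(A) = {50, 51, 53, 54}, ∂A = {51, 53, 54}.

Closed sets in (X, τ) are complements of opens:
  closed(X, τ) = {∅, {53, 54}, {50, 53, 54}, {51, 53, 54}, {50, 51, 53, 54}, {51, 52, 53, 54}, {50, 51, 52, 53, 54}}.
int(A) = ⋃ {U ∈ τ : U ⊆ A}. Opens contained in A: ∅, {50}.
Taking the union of these: int(A) = {50}.
cl(A) = ⋂ {C closed : A ⊆ C}. Closed sets containing A: {50, 51, 53, 54}, {50, 51, 52, 53, 54}.
Intersecting these: cl(A) = {50, 51, 53, 54}.
∂A = cl(A) ∖ int(A) = {50, 51, 53, 54} ∖ {50} = {51, 53, 54}.


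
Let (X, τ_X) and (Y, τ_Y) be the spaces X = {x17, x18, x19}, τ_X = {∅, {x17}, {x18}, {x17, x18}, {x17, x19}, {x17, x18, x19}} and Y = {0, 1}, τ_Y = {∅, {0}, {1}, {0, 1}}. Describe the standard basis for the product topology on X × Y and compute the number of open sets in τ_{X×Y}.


Basis B = {∅ × ∅, {x17} × {0}, {x17} × {1}, {x18} × {0}, {x18} × {1}, {x17} × {0, 1}, {x17, x18} × {0}, {x17, x19} × {0}, {x17, x18} × {1}, {x17, x19} × {1}, {x18} × {0, 1}, {x17, x18, x19} × {0}, {x17, x18, x19} × {1}, {x17, x18} × {0, 1}, {x17, x19} × {0, 1}, {x17, x18, x19} × {0, 1}}; |τ_{X×Y}| = 36.

Enumerate products U × V with U ∈ τ_X, V ∈ τ_Y (deduplicated):
  ∅ × ∅ = {} (∅)
  {x17} × {0} = {(x17,0)}
  {x17} × {1} = {(x17,1)}
  {x18} × {0} = {(x18,0)}
  {x18} × {1} = {(x18,1)}
  {x17} × {0, 1} = {(x17,0), (x17,1)}
  {x17, x18} × {0} = {(x17,0), (x18,0)}
  {x17, x19} × {0} = {(x17,0), (x19,0)}
  {x17, x18} × {1} = {(x17,1), (x18,1)}
  {x17, x19} × {1} = {(x17,1), (x19,1)}
  {x18} × {0, 1} = {(x18,0), (x18,1)}
  {x17, x18, x19} × {0} = {(x17,0), (x18,0), (x19,0)}
  {x17, x18, x19} × {1} = {(x17,1), (x18,1), (x19,1)}
  {x17, x18} × {0, 1} = {(x17,0), (x17,1), (x18,0), (x18,1)}
  {x17, x19} × {0, 1} = {(x17,0), (x17,1), (x19,0), (x19,1)}
  {x17, x18, x19} × {0, 1} = {(x17,0), (x17,1), (x18,0), (x18,1), (x19,0), (x19,1)}
These 16 distinct sets form the basis B.
Close under arbitrary unions to get τ_{X×Y}; counting gives |τ_{X×Y}| = 36.


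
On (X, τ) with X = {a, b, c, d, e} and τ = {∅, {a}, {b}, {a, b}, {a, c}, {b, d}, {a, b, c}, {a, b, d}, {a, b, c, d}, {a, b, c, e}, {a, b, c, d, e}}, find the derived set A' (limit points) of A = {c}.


A' = {e}

For each x ∈ X, list the open sets U ∈ τ with x ∈ U, then check whether U ∩ (A ∖ {x}) ≠ ∅ for every such U.
  x = a: open {a} ∋ x has {a} ∩ (A ∖ {a}) = ∅, so x is NOT a limit point.
  x = b: open {b} ∋ x has {b} ∩ (A ∖ {b}) = ∅, so x is NOT a limit point.
  x = c: open {a, c} ∋ x has {a, c} ∩ (A ∖ {c}) = ∅, so x is NOT a limit point.
  x = d: open {b, d} ∋ x has {b, d} ∩ (A ∖ {d}) = ∅, so x is NOT a limit point.
  x = e: opens ∋ x are {a, b, c, e}, {a, b, c, d, e}; each meets A ∖ {e}, so x IS a limit point.
Collecting: A' = {e}.


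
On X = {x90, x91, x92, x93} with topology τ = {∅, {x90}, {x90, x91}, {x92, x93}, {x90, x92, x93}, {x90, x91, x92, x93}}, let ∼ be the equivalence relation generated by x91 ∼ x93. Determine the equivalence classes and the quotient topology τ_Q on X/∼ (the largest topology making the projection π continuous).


X/∼ = {[x90], [x91=x93], [x92]}; |τ_Q| = 3.

Equivalence classes: [x90], [x91=x93], [x92].
Quotient map π: X → X/∼ sends x90 ↦ [x90], x91 ↦ [x91=x93], x92 ↦ [x92], x93 ↦ [x91=x93].
For each subset V ⊆ X/∼, compute π^{-1}(V) ⊆ X and check whether π^{-1}(V) ∈ τ. V is open in τ_Q iff π^{-1}(V) ∈ τ.
  V = {}: π^{-1}(V) = ∅ ∈ τ ✓.
  V = {[x90]}: π^{-1}(V) = {x90} ∈ τ ✓.
  V = {[x91=x93]}: π^{-1}(V) = {x91, x93} ∉ τ ✗.
  V = {[x90], [x91=x93]}: π^{-1}(V) = {x90, x91, x93} ∉ τ ✗.
  V = {[x92]}: π^{-1}(V) = {x92} ∉ τ ✗.
  V = {[x90], [x92]}: π^{-1}(V) = {x90, x92} ∉ τ ✗.
  V = {[x91=x93], [x92]}: π^{-1}(V) = {x91, x92, x93} ∉ τ ✗.
  V = {[x90], [x91=x93], [x92]}: π^{-1}(V) = {x90, x91, x92, x93} ∈ τ ✓.
Open sets in the quotient: τ_Q = {{}, {[x90]}, {[x90], [x91=x93], [x92]}} (3 elements).


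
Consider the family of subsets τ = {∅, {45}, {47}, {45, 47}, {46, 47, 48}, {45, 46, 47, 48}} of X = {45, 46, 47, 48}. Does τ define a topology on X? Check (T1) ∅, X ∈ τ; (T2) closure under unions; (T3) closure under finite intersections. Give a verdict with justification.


τ IS a topology on X.

Axiom (T1): ∅ ∈ τ? Yes; X ∈ τ? Yes.
Axiom (T2/T3): check pairwise unions and intersections of members of τ.
All pairwise intersections and unions checked — each lies in τ. Therefore τ satisfies (T1), (T2), (T3): it IS a topology on X.


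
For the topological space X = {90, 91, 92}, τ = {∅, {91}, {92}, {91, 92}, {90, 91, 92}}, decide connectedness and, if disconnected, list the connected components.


(X, τ) is connected.

Find clopen sets (U ∈ τ with X ∖ U ∈ τ):
  U = ∅, X ∖ U = {90, 91, 92} — both open, so U is clopen.
  U = {90, 91, 92}, X ∖ U = ∅ — both open, so U is clopen.
Only trivial clopens (∅ and X) exist, so (X, τ) is connected.
Compute connected components by grouping points that agree on all clopens:
  component: {90, 91, 92}


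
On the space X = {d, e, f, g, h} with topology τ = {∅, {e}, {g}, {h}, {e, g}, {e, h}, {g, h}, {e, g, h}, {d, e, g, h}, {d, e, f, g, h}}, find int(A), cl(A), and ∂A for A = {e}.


int(A) = {e}, cl(A) = {d, e, f}, ∂A = {d, f}.

Closed sets in (X, τ) are complements of opens:
  closed(X, τ) = {∅, {f}, {d, f}, {d, e, f}, {d, f, g}, {d, f, h}, {d, e, f, g}, {d, e, f, h}, {d, f, g, h}, {d, e, f, g, h}}.
int(A) = ⋃ {U ∈ τ : U ⊆ A}. Opens contained in A: ∅, {e}.
Taking the union of these: int(A) = {e}.
cl(A) = ⋂ {C closed : A ⊆ C}. Closed sets containing A: {d, e, f}, {d, e, f, g}, {d, e, f, h}, {d, e, f, g, h}.
Intersecting these: cl(A) = {d, e, f}.
∂A = cl(A) ∖ int(A) = {d, e, f} ∖ {e} = {d, f}.


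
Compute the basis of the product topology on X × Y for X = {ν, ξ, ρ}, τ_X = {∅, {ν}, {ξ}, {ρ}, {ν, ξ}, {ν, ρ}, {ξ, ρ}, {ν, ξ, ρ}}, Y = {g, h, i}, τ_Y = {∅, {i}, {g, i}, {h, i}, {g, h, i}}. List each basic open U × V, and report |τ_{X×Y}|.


Basis B = {∅ × ∅, {ν} × {i}, {ξ} × {i}, {ρ} × {i}, {ν} × {g, i}, {ν} × {h, i}, {ν, ξ} × {i}, {ν, ρ} × {i}, {ξ} × {g, i}, {ξ} × {h, i}, {ξ, ρ} × {i}, {ρ} × {g, i}, {ρ} × {h, i}, {ν} × {g, h, i}, {ν, ξ, ρ} × {i}, {ξ} × {g, h, i}, {ρ} × {g, h, i}, {ν, ξ} × {g, i}, {ν, ρ} × {g, i}, {ν, ξ} × {h, i}, {ν, ρ} × {h, i}, {ξ, ρ} × {g, i}, {ξ, ρ} × {h, i}, {ν, ξ} × {g, h, i}, {ν, ρ} × {g, h, i}, {ν, ξ, ρ} × {g, i}, {ν, ξ, ρ} × {h, i}, {ξ, ρ} × {g, h, i}, {ν, ξ, ρ} × {g, h, i}}; |τ_{X×Y}| = 125.

Enumerate products U × V with U ∈ τ_X, V ∈ τ_Y (deduplicated):
  ∅ × ∅ = {} (∅)
  {ν} × {i} = {(ν,i)}
  {ξ} × {i} = {(ξ,i)}
  {ρ} × {i} = {(ρ,i)}
  {ν} × {g, i} = {(ν,g), (ν,i)}
  {ν} × {h, i} = {(ν,h), (ν,i)}
  {ν, ξ} × {i} = {(ν,i), (ξ,i)}
  {ν, ρ} × {i} = {(ν,i), (ρ,i)}
  {ξ} × {g, i} = {(ξ,g), (ξ,i)}
  {ξ} × {h, i} = {(ξ,h), (ξ,i)}
  {ξ, ρ} × {i} = {(ξ,i), (ρ,i)}
  {ρ} × {g, i} = {(ρ,g), (ρ,i)}
  {ρ} × {h, i} = {(ρ,h), (ρ,i)}
  {ν} × {g, h, i} = {(ν,g), (ν,h), (ν,i)}
  {ν, ξ, ρ} × {i} = {(ν,i), (ξ,i), (ρ,i)}
  {ξ} × {g, h, i} = {(ξ,g), (ξ,h), (ξ,i)}
  {ρ} × {g, h, i} = {(ρ,g), (ρ,h), (ρ,i)}
  {ν, ξ} × {g, i} = {(ν,g), (ν,i), (ξ,g), (ξ,i)}
  {ν, ρ} × {g, i} = {(ν,g), (ν,i), (ρ,g), (ρ,i)}
  {ν, ξ} × {h, i} = {(ν,h), (ν,i), (ξ,h), (ξ,i)}
  {ν, ρ} × {h, i} = {(ν,h), (ν,i), (ρ,h), (ρ,i)}
  {ξ, ρ} × {g, i} = {(ξ,g), (ξ,i), (ρ,g), (ρ,i)}
  {ξ, ρ} × {h, i} = {(ξ,h), (ξ,i), (ρ,h), (ρ,i)}
  {ν, ξ} × {g, h, i} = {(ν,g), (ν,h), (ν,i), (ξ,g), (ξ,h), (ξ,i)}
  {ν, ρ} × {g, h, i} = {(ν,g), (ν,h), (ν,i), (ρ,g), (ρ,h), (ρ,i)}
  {ν, ξ, ρ} × {g, i} = {(ν,g), (ν,i), (ξ,g), (ξ,i), (ρ,g), (ρ,i)}
  {ν, ξ, ρ} × {h, i} = {(ν,h), (ν,i), (ξ,h), (ξ,i), (ρ,h), (ρ,i)}
  {ξ, ρ} × {g, h, i} = {(ξ,g), (ξ,h), (ξ,i), (ρ,g), (ρ,h), (ρ,i)}
  {ν, ξ, ρ} × {g, h, i} = {(ν,g), (ν,h), (ν,i), (ξ,g), (ξ,h), (ξ,i), (ρ,g), (ρ,h), (ρ,i)}
These 29 distinct sets form the basis B.
Close under arbitrary unions to get τ_{X×Y}; counting gives |τ_{X×Y}| = 125.


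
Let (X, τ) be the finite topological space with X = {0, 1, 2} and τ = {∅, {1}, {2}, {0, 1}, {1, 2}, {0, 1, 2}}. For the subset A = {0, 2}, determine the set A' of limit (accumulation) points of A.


A' = ∅

For each x ∈ X, list the open sets U ∈ τ with x ∈ U, then check whether U ∩ (A ∖ {x}) ≠ ∅ for every such U.
  x = 0: open {0, 1} ∋ x has {0, 1} ∩ (A ∖ {0}) = ∅, so x is NOT a limit point.
  x = 1: open {1} ∋ x has {1} ∩ (A ∖ {1}) = ∅, so x is NOT a limit point.
  x = 2: open {2} ∋ x has {2} ∩ (A ∖ {2}) = ∅, so x is NOT a limit point.
Collecting: A' = ∅.


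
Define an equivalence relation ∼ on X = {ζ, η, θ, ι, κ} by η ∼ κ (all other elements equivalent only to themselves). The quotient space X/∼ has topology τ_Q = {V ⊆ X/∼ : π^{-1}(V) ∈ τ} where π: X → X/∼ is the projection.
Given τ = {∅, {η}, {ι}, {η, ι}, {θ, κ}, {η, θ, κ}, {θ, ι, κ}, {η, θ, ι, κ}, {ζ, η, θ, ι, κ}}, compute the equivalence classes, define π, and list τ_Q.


X/∼ = {[ζ], [η=κ], [θ], [ι]}; |τ_Q| = 5.

Equivalence classes: [ζ], [η=κ], [θ], [ι].
Quotient map π: X → X/∼ sends ζ ↦ [ζ], η ↦ [η=κ], θ ↦ [θ], ι ↦ [ι], κ ↦ [η=κ].
For each subset V ⊆ X/∼, compute π^{-1}(V) ⊆ X and check whether π^{-1}(V) ∈ τ. V is open in τ_Q iff π^{-1}(V) ∈ τ.
  V = {}: π^{-1}(V) = ∅ ∈ τ ✓.
  V = {[ζ]}: π^{-1}(V) = {ζ} ∉ τ ✗.
  V = {[η=κ]}: π^{-1}(V) = {η, κ} ∉ τ ✗.
  V = {[ζ], [η=κ]}: π^{-1}(V) = {ζ, η, κ} ∉ τ ✗.
  V = {[θ]}: π^{-1}(V) = {θ} ∉ τ ✗.
  V = {[ζ], [θ]}: π^{-1}(V) = {ζ, θ} ∉ τ ✗.
  V = {[η=κ], [θ]}: π^{-1}(V) = {η, θ, κ} ∈ τ ✓.
  V = {[ζ], [η=κ], [θ]}: π^{-1}(V) = {ζ, η, θ, κ} ∉ τ ✗.
  V = {[ι]}: π^{-1}(V) = {ι} ∈ τ ✓.
  V = {[ζ], [ι]}: π^{-1}(V) = {ζ, ι} ∉ τ ✗.
  V = {[η=κ], [ι]}: π^{-1}(V) = {η, ι, κ} ∉ τ ✗.
  V = {[ζ], [η=κ], [ι]}: π^{-1}(V) = {ζ, η, ι, κ} ∉ τ ✗.
  V = {[θ], [ι]}: π^{-1}(V) = {θ, ι} ∉ τ ✗.
  V = {[ζ], [θ], [ι]}: π^{-1}(V) = {ζ, θ, ι} ∉ τ ✗.
  V = {[η=κ], [θ], [ι]}: π^{-1}(V) = {η, θ, ι, κ} ∈ τ ✓.
  V = {[ζ], [η=κ], [θ], [ι]}: π^{-1}(V) = {ζ, η, θ, ι, κ} ∈ τ ✓.
Open sets in the quotient: τ_Q = {{}, {[η=κ], [θ]}, {[ι]}, {[η=κ], [θ], [ι]}, {[ζ], [η=κ], [θ], [ι]}} (5 elements).


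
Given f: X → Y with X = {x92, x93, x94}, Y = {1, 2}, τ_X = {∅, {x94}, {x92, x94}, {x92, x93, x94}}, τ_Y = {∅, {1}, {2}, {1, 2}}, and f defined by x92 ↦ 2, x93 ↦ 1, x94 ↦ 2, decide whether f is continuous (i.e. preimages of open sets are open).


f is NOT continuous.

Compute f^{-1}(U) for each U ∈ τ_Y:
  U = ∅: f^{-1}(U) = ∅ ∈ τ_X ✓.
  U = {1}: f^{-1}(U) = {x93} ∉ τ_X ✗.
  U = {2}: f^{-1}(U) = {x92, x94} ∈ τ_X ✓.
  U = {1, 2}: f^{-1}(U) = {x92, x93, x94} ∈ τ_X ✓.
Found U = {1} with f^{-1}(U) = {x93} not in τ_X. Therefore f is NOT continuous.


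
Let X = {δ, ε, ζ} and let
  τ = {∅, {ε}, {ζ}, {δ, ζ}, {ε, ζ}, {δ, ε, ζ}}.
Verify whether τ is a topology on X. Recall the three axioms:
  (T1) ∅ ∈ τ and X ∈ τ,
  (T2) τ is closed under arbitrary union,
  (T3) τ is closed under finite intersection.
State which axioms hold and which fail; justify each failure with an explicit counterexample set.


τ IS a topology on X.

Axiom (T1): ∅ ∈ τ? Yes; X ∈ τ? Yes.
Axiom (T2/T3): check pairwise unions and intersections of members of τ.
All pairwise intersections and unions checked — each lies in τ. Therefore τ satisfies (T1), (T2), (T3): it IS a topology on X.


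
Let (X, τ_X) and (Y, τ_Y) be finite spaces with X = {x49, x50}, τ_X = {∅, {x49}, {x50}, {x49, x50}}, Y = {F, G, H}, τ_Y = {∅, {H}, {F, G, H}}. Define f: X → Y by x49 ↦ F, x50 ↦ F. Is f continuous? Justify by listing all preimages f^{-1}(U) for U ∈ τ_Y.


f IS continuous.

Compute f^{-1}(U) for each U ∈ τ_Y:
  U = ∅: f^{-1}(U) = ∅ ∈ τ_X ✓.
  U = {H}: f^{-1}(U) = ∅ ∈ τ_X ✓.
  U = {F, G, H}: f^{-1}(U) = {x49, x50} ∈ τ_X ✓.
Every preimage lies in τ_X, so f IS continuous.


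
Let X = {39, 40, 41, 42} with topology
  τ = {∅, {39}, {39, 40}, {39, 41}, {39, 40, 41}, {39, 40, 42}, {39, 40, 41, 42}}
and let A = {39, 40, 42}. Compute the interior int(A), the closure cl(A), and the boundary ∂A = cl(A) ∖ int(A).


int(A) = {39, 40, 42}, cl(A) = {39, 40, 41, 42}, ∂A = {41}.

Closed sets in (X, τ) are complements of opens:
  closed(X, τ) = {∅, {41}, {42}, {40, 42}, {41, 42}, {40, 41, 42}, {39, 40, 41, 42}}.
int(A) = ⋃ {U ∈ τ : U ⊆ A}. Opens contained in A: ∅, {39}, {39, 40}, {39, 40, 42}.
Taking the union of these: int(A) = {39, 40, 42}.
cl(A) = ⋂ {C closed : A ⊆ C}. Closed sets containing A: {39, 40, 41, 42}.
Intersecting these: cl(A) = {39, 40, 41, 42}.
∂A = cl(A) ∖ int(A) = {39, 40, 41, 42} ∖ {39, 40, 42} = {41}.


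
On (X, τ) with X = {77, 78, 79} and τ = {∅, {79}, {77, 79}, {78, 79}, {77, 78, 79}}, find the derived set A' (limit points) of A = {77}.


A' = ∅

For each x ∈ X, list the open sets U ∈ τ with x ∈ U, then check whether U ∩ (A ∖ {x}) ≠ ∅ for every such U.
  x = 77: open {77, 79} ∋ x has {77, 79} ∩ (A ∖ {77}) = ∅, so x is NOT a limit point.
  x = 78: open {78, 79} ∋ x has {78, 79} ∩ (A ∖ {78}) = ∅, so x is NOT a limit point.
  x = 79: open {79} ∋ x has {79} ∩ (A ∖ {79}) = ∅, so x is NOT a limit point.
Collecting: A' = ∅.


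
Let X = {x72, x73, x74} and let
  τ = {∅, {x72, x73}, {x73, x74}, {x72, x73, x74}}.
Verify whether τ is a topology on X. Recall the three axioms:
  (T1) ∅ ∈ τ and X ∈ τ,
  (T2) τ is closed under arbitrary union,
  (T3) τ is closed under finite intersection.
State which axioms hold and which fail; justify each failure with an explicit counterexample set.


τ is NOT a topology on X.

Axiom (T1): ∅ ∈ τ? Yes; X ∈ τ? Yes.
Axiom (T2/T3): check pairwise unions and intersections of members of τ.
Counterexample for (T3): {x72, x73} ∩ {x73, x74} = {x73} ∉ τ. Therefore τ is NOT a topology.


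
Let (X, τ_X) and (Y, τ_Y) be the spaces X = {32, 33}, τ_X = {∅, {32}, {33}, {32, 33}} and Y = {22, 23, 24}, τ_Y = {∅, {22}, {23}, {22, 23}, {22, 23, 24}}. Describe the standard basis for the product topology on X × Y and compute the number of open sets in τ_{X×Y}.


Basis B = {∅ × ∅, {32} × {22}, {32} × {23}, {33} × {22}, {33} × {23}, {32} × {22, 23}, {32, 33} × {22}, {32, 33} × {23}, {33} × {22, 23}, {32} × {22, 23, 24}, {33} × {22, 23, 24}, {32, 33} × {22, 23}, {32, 33} × {22, 23, 24}}; |τ_{X×Y}| = 25.

Enumerate products U × V with U ∈ τ_X, V ∈ τ_Y (deduplicated):
  ∅ × ∅ = {} (∅)
  {32} × {22} = {(32,22)}
  {32} × {23} = {(32,23)}
  {33} × {22} = {(33,22)}
  {33} × {23} = {(33,23)}
  {32} × {22, 23} = {(32,22), (32,23)}
  {32, 33} × {22} = {(32,22), (33,22)}
  {32, 33} × {23} = {(32,23), (33,23)}
  {33} × {22, 23} = {(33,22), (33,23)}
  {32} × {22, 23, 24} = {(32,22), (32,23), (32,24)}
  {33} × {22, 23, 24} = {(33,22), (33,23), (33,24)}
  {32, 33} × {22, 23} = {(32,22), (32,23), (33,22), (33,23)}
  {32, 33} × {22, 23, 24} = {(32,22), (32,23), (32,24), (33,22), (33,23), (33,24)}
These 13 distinct sets form the basis B.
Close under arbitrary unions to get τ_{X×Y}; counting gives |τ_{X×Y}| = 25.


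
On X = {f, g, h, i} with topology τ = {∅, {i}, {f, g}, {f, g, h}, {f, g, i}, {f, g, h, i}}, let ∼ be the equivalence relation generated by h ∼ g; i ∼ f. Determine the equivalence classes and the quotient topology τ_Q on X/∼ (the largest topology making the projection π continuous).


X/∼ = {[f=i], [g=h]}; |τ_Q| = 2.

Equivalence classes: [f=i], [g=h].
Quotient map π: X → X/∼ sends f ↦ [f=i], g ↦ [g=h], h ↦ [g=h], i ↦ [f=i].
For each subset V ⊆ X/∼, compute π^{-1}(V) ⊆ X and check whether π^{-1}(V) ∈ τ. V is open in τ_Q iff π^{-1}(V) ∈ τ.
  V = {}: π^{-1}(V) = ∅ ∈ τ ✓.
  V = {[f=i]}: π^{-1}(V) = {f, i} ∉ τ ✗.
  V = {[g=h]}: π^{-1}(V) = {g, h} ∉ τ ✗.
  V = {[f=i], [g=h]}: π^{-1}(V) = {f, g, h, i} ∈ τ ✓.
Open sets in the quotient: τ_Q = {{}, {[f=i], [g=h]}} (2 elements).


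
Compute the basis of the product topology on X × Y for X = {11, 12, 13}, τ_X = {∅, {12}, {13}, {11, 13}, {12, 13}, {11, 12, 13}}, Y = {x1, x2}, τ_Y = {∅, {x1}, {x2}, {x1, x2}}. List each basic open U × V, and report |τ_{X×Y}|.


Basis B = {∅ × ∅, {12} × {x1}, {12} × {x2}, {13} × {x1}, {13} × {x2}, {11, 13} × {x1}, {11, 13} × {x2}, {12} × {x1, x2}, {12, 13} × {x1}, {12, 13} × {x2}, {13} × {x1, x2}, {11, 12, 13} × {x1}, {11, 12, 13} × {x2}, {11, 13} × {x1, x2}, {12, 13} × {x1, x2}, {11, 12, 13} × {x1, x2}}; |τ_{X×Y}| = 36.

Enumerate products U × V with U ∈ τ_X, V ∈ τ_Y (deduplicated):
  ∅ × ∅ = {} (∅)
  {12} × {x1} = {(12,x1)}
  {12} × {x2} = {(12,x2)}
  {13} × {x1} = {(13,x1)}
  {13} × {x2} = {(13,x2)}
  {11, 13} × {x1} = {(11,x1), (13,x1)}
  {11, 13} × {x2} = {(11,x2), (13,x2)}
  {12} × {x1, x2} = {(12,x1), (12,x2)}
  {12, 13} × {x1} = {(12,x1), (13,x1)}
  {12, 13} × {x2} = {(12,x2), (13,x2)}
  {13} × {x1, x2} = {(13,x1), (13,x2)}
  {11, 12, 13} × {x1} = {(11,x1), (12,x1), (13,x1)}
  {11, 12, 13} × {x2} = {(11,x2), (12,x2), (13,x2)}
  {11, 13} × {x1, x2} = {(11,x1), (11,x2), (13,x1), (13,x2)}
  {12, 13} × {x1, x2} = {(12,x1), (12,x2), (13,x1), (13,x2)}
  {11, 12, 13} × {x1, x2} = {(11,x1), (11,x2), (12,x1), (12,x2), (13,x1), (13,x2)}
These 16 distinct sets form the basis B.
Close under arbitrary unions to get τ_{X×Y}; counting gives |τ_{X×Y}| = 36.


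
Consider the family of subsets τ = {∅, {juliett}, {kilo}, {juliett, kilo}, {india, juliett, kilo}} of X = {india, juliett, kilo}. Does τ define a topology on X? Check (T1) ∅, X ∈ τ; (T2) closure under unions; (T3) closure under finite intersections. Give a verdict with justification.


τ IS a topology on X.

Axiom (T1): ∅ ∈ τ? Yes; X ∈ τ? Yes.
Axiom (T2/T3): check pairwise unions and intersections of members of τ.
All pairwise intersections and unions checked — each lies in τ. Therefore τ satisfies (T1), (T2), (T3): it IS a topology on X.


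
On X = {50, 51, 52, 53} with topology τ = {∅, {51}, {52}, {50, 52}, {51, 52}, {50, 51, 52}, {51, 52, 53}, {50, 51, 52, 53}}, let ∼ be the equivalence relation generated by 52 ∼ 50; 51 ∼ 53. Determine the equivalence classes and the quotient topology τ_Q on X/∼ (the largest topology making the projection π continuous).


X/∼ = {[50=52], [51=53]}; |τ_Q| = 3.

Equivalence classes: [50=52], [51=53].
Quotient map π: X → X/∼ sends 50 ↦ [50=52], 51 ↦ [51=53], 52 ↦ [50=52], 53 ↦ [51=53].
For each subset V ⊆ X/∼, compute π^{-1}(V) ⊆ X and check whether π^{-1}(V) ∈ τ. V is open in τ_Q iff π^{-1}(V) ∈ τ.
  V = {}: π^{-1}(V) = ∅ ∈ τ ✓.
  V = {[50=52]}: π^{-1}(V) = {50, 52} ∈ τ ✓.
  V = {[51=53]}: π^{-1}(V) = {51, 53} ∉ τ ✗.
  V = {[50=52], [51=53]}: π^{-1}(V) = {50, 51, 52, 53} ∈ τ ✓.
Open sets in the quotient: τ_Q = {{}, {[50=52]}, {[50=52], [51=53]}} (3 elements).


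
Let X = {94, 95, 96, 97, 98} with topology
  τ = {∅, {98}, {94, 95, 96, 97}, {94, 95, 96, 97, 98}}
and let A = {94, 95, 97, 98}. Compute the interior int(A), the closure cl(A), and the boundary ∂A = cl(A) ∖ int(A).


int(A) = {98}, cl(A) = {94, 95, 96, 97, 98}, ∂A = {94, 95, 96, 97}.

Closed sets in (X, τ) are complements of opens:
  closed(X, τ) = {∅, {98}, {94, 95, 96, 97}, {94, 95, 96, 97, 98}}.
int(A) = ⋃ {U ∈ τ : U ⊆ A}. Opens contained in A: ∅, {98}.
Taking the union of these: int(A) = {98}.
cl(A) = ⋂ {C closed : A ⊆ C}. Closed sets containing A: {94, 95, 96, 97, 98}.
Intersecting these: cl(A) = {94, 95, 96, 97, 98}.
∂A = cl(A) ∖ int(A) = {94, 95, 96, 97, 98} ∖ {98} = {94, 95, 96, 97}.


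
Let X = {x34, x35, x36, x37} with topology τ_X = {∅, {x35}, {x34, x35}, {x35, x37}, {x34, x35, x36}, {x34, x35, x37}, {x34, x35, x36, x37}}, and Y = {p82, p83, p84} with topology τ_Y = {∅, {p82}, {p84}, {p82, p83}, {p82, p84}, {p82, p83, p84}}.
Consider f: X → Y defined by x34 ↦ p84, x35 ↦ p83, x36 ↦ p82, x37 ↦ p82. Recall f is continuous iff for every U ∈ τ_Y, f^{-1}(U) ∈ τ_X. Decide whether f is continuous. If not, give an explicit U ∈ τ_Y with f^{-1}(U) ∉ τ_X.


f is NOT continuous.

Compute f^{-1}(U) for each U ∈ τ_Y:
  U = ∅: f^{-1}(U) = ∅ ∈ τ_X ✓.
  U = {p82}: f^{-1}(U) = {x36, x37} ∉ τ_X ✗.
  U = {p84}: f^{-1}(U) = {x34} ∉ τ_X ✗.
  U = {p82, p83}: f^{-1}(U) = {x35, x36, x37} ∉ τ_X ✗.
  U = {p82, p84}: f^{-1}(U) = {x34, x36, x37} ∉ τ_X ✗.
  U = {p82, p83, p84}: f^{-1}(U) = {x34, x35, x36, x37} ∈ τ_X ✓.
Found U = {p82} with f^{-1}(U) = {x36, x37} not in τ_X. Therefore f is NOT continuous.


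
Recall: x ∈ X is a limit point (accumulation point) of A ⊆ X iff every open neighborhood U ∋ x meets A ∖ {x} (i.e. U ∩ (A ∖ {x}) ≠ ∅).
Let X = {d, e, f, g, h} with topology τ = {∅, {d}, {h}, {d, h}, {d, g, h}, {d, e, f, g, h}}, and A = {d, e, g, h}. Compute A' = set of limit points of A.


A' = {e, f, g}

For each x ∈ X, list the open sets U ∈ τ with x ∈ U, then check whether U ∩ (A ∖ {x}) ≠ ∅ for every such U.
  x = d: open {d} ∋ x has {d} ∩ (A ∖ {d}) = ∅, so x is NOT a limit point.
  x = e: opens ∋ x are {d, e, f, g, h}; each meets A ∖ {e}, so x IS a limit point.
  x = f: opens ∋ x are {d, e, f, g, h}; each meets A ∖ {f}, so x IS a limit point.
  x = g: opens ∋ x are {d, g, h}, {d, e, f, g, h}; each meets A ∖ {g}, so x IS a limit point.
  x = h: open {h} ∋ x has {h} ∩ (A ∖ {h}) = ∅, so x is NOT a limit point.
Collecting: A' = {e, f, g}.


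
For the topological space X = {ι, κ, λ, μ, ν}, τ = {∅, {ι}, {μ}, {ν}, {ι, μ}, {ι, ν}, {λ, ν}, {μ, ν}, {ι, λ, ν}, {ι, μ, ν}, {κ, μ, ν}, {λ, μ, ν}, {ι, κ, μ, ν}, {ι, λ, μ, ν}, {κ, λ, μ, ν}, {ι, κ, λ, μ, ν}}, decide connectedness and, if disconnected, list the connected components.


(X, τ) is disconnected; components = [{ι}, {κ, λ, μ, ν}].

Find clopen sets (U ∈ τ with X ∖ U ∈ τ):
  U = ∅, X ∖ U = {ι, κ, λ, μ, ν} — both open, so U is clopen.
  U = {ι}, X ∖ U = {κ, λ, μ, ν} — both open, so U is clopen.
  U = {κ, λ, μ, ν}, X ∖ U = {ι} — both open, so U is clopen.
  U = {ι, κ, λ, μ, ν}, X ∖ U = ∅ — both open, so U is clopen.
Nontrivial clopen(s) exist: e.g. {κ, λ, μ, ν}. So (X, τ) is disconnected.
Compute connected components by grouping points that agree on all clopens:
  component: {ι}
  component: {κ, λ, μ, ν}


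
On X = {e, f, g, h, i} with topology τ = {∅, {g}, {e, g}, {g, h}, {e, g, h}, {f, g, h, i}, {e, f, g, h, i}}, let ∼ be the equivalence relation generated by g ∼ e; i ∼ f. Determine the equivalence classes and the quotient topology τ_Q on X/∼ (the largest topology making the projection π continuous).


X/∼ = {[e=g], [f=i], [h]}; |τ_Q| = 4.

Equivalence classes: [e=g], [f=i], [h].
Quotient map π: X → X/∼ sends e ↦ [e=g], f ↦ [f=i], g ↦ [e=g], h ↦ [h], i ↦ [f=i].
For each subset V ⊆ X/∼, compute π^{-1}(V) ⊆ X and check whether π^{-1}(V) ∈ τ. V is open in τ_Q iff π^{-1}(V) ∈ τ.
  V = {}: π^{-1}(V) = ∅ ∈ τ ✓.
  V = {[e=g]}: π^{-1}(V) = {e, g} ∈ τ ✓.
  V = {[f=i]}: π^{-1}(V) = {f, i} ∉ τ ✗.
  V = {[e=g], [f=i]}: π^{-1}(V) = {e, f, g, i} ∉ τ ✗.
  V = {[h]}: π^{-1}(V) = {h} ∉ τ ✗.
  V = {[e=g], [h]}: π^{-1}(V) = {e, g, h} ∈ τ ✓.
  V = {[f=i], [h]}: π^{-1}(V) = {f, h, i} ∉ τ ✗.
  V = {[e=g], [f=i], [h]}: π^{-1}(V) = {e, f, g, h, i} ∈ τ ✓.
Open sets in the quotient: τ_Q = {{}, {[e=g]}, {[e=g], [h]}, {[e=g], [f=i], [h]}} (4 elements).


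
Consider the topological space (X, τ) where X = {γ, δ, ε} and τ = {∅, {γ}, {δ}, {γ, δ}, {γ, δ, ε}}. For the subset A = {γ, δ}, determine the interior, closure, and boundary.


int(A) = {γ, δ}, cl(A) = {γ, δ, ε}, ∂A = {ε}.

Closed sets in (X, τ) are complements of opens:
  closed(X, τ) = {∅, {ε}, {γ, ε}, {δ, ε}, {γ, δ, ε}}.
int(A) = ⋃ {U ∈ τ : U ⊆ A}. Opens contained in A: ∅, {γ}, {δ}, {γ, δ}.
Taking the union of these: int(A) = {γ, δ}.
cl(A) = ⋂ {C closed : A ⊆ C}. Closed sets containing A: {γ, δ, ε}.
Intersecting these: cl(A) = {γ, δ, ε}.
∂A = cl(A) ∖ int(A) = {γ, δ, ε} ∖ {γ, δ} = {ε}.


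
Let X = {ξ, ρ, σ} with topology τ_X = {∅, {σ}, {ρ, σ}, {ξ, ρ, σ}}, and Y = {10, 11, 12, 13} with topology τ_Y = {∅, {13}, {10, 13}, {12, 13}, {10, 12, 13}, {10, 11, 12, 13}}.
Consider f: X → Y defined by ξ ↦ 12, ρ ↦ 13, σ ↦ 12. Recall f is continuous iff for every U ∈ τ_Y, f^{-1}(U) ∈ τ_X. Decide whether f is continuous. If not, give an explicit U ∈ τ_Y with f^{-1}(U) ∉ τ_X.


f is NOT continuous.

Compute f^{-1}(U) for each U ∈ τ_Y:
  U = ∅: f^{-1}(U) = ∅ ∈ τ_X ✓.
  U = {13}: f^{-1}(U) = {ρ} ∉ τ_X ✗.
  U = {10, 13}: f^{-1}(U) = {ρ} ∉ τ_X ✗.
  U = {12, 13}: f^{-1}(U) = {ξ, ρ, σ} ∈ τ_X ✓.
  U = {10, 12, 13}: f^{-1}(U) = {ξ, ρ, σ} ∈ τ_X ✓.
  U = {10, 11, 12, 13}: f^{-1}(U) = {ξ, ρ, σ} ∈ τ_X ✓.
Found U = {13} with f^{-1}(U) = {ρ} not in τ_X. Therefore f is NOT continuous.
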